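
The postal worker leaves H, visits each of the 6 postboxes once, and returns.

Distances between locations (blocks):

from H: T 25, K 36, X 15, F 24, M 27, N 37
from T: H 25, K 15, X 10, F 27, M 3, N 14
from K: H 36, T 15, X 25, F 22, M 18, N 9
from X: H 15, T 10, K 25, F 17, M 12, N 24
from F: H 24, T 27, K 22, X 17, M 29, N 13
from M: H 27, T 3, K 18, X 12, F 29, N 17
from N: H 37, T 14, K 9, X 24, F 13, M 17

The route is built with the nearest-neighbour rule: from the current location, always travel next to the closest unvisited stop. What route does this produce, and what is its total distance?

Nearest-neighbour total = 100 blocks; route H → X → T → M → N → K → F → H.

H → [X:15 / F:24 / T:25 / M:27 / K:36 / N:37] → X (15)
X → [T:10 / M:12 / F:17 / N:24 / K:25] → T (10)
T → [M:3 / N:14 / K:15 / F:27] → M (3)
M → [N:17 / K:18 / F:29] → N (17)
N → [K:9 / F:13] → K (9)
K → [F:22] → F (22)
Return F→H: 24.
Total = 15 + 10 + 3 + 17 + 9 + 22 + 24 = 100.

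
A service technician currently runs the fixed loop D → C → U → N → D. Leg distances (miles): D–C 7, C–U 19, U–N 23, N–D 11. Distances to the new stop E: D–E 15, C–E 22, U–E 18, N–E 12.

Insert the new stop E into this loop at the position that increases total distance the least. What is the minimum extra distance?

Insertion cost between consecutive stops i–j is d(i,E) + d(E,j) − d(i,j):
  between D and C: 15 + 22 − 7 = 30
  between C and U: 22 + 18 − 19 = 21
  between U and N: 18 + 12 − 23 = 7
  between N and D: 12 + 15 − 11 = 16
Cheapest insertion is between U and N, adding 7.
New total = 60 + 7 = 67.

Adding 7 miles by placing E on the U–N leg.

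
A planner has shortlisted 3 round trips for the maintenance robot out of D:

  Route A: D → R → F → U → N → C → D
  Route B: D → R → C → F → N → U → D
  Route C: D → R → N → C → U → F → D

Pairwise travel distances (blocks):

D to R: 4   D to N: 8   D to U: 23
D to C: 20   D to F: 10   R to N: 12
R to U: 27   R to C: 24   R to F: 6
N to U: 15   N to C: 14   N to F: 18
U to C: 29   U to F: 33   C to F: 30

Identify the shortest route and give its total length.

92 blocks — Route A is the shortest.

Route A: 4 + 6 + 33 + 15 + 14 + 20 = 92
Route B: 4 + 24 + 30 + 18 + 15 + 23 = 114
Route C: 4 + 12 + 14 + 29 + 33 + 10 = 102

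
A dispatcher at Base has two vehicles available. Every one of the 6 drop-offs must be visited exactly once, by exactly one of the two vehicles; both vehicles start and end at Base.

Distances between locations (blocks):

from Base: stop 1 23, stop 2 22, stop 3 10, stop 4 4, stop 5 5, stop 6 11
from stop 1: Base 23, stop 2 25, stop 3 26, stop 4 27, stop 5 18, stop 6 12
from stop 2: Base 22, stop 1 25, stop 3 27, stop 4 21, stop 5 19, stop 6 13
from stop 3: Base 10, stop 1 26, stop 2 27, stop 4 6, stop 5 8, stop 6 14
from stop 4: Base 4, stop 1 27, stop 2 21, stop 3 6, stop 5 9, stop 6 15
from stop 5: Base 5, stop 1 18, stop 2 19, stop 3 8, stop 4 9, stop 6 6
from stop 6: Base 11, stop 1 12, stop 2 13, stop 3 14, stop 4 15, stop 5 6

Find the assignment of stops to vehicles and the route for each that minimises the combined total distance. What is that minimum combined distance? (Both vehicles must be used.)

90 blocks — the smallest possible combined total.

Try each way of splitting the stops between the two vehicles (each non-empty) and, for each split, find the best tour for each vehicle:
  {stop 1} + {stop 2, stop 3, stop 4, stop 5, stop 6}: 46 + 59 = 105
  {stop 2} + {stop 1, stop 3, stop 4, stop 5, stop 6}: 44 + 59 = 103
  {stop 1, stop 2} + {stop 3, stop 4, stop 5, stop 6}: 70 + 35 = 105
  {stop 3} + {stop 1, stop 2, stop 4, stop 5, stop 6}: 20 + 73 = 93
  {stop 1, stop 3} + {stop 2, stop 4, stop 5, stop 6}: 59 + 49 = 108
  {stop 2, stop 3} + {stop 1, stop 4, stop 5, stop 6}: 59 + 54 = 113
  … (31 splits in total)
  {stop 3, stop 4} + {stop 1, stop 2, stop 5, stop 6}: 20 + 70 = 90  ← best
Best: vehicle 1 Base → stop 3 → stop 4 → Base = 20; vehicle 2 Base → stop 2 → stop 1 → stop 6 → stop 5 → Base = 70; combined 90.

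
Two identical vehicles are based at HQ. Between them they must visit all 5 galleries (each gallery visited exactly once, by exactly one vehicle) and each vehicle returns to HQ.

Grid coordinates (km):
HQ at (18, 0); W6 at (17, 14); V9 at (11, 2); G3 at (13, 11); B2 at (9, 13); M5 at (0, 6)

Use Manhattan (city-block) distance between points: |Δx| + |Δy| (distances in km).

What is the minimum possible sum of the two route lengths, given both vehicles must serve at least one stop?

Try each way of splitting the stops between the two vehicles (each non-empty) and, for each split, find the best tour for each vehicle:
  {W6} + {V9, G3, B2, M5}: 30 + 62 = 92
  {V9} + {W6, G3, B2, M5}: 18 + 68 = 86
  {W6, V9} + {G3, B2, M5}: 42 + 62 = 104
  {G3} + {W6, V9, B2, M5}: 32 + 64 = 96
  {W6, G3} + {V9, B2, M5}: 38 + 62 = 100
  {V9, G3} + {W6, B2, M5}: 36 + 64 = 100
  … (15 splits in total)
Best: vehicle 1 HQ → V9 → HQ = 18; vehicle 2 HQ → W6 → G3 → B2 → M5 → HQ = 68; combined 86.

86 km — the smallest possible combined total.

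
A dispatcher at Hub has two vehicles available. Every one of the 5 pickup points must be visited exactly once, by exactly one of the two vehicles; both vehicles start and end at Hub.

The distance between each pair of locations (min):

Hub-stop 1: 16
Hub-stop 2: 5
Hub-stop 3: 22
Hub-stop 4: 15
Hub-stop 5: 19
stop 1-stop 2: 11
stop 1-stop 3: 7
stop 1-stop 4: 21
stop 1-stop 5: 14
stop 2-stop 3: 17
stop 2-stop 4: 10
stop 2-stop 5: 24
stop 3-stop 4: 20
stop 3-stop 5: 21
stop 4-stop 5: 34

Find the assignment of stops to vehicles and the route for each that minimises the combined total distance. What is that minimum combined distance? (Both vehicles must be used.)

Check every non-empty split of the stops between the two vehicles; for each half take its own optimal tour:
  {stop 1} + {stop 2, stop 3, stop 4, stop 5}: 32 + 75 = 107
  {stop 2} + {stop 1, stop 3, stop 4, stop 5}: 10 + 75 = 85
  {stop 1, stop 2} + {stop 3, stop 4, stop 5}: 32 + 75 = 107
  {stop 3} + {stop 1, stop 2, stop 4, stop 5}: 44 + 69 = 113
  {stop 1, stop 3} + {stop 2, stop 4, stop 5}: 45 + 68 = 113
  {stop 2, stop 3} + {stop 1, stop 4, stop 5}: 44 + 69 = 113
  … (15 splits in total)
Best: vehicle 1 Hub → stop 2 → Hub = 10; vehicle 2 Hub → stop 4 → stop 3 → stop 1 → stop 5 → Hub = 75; combined 85.

Minimum combined distance: 85 min.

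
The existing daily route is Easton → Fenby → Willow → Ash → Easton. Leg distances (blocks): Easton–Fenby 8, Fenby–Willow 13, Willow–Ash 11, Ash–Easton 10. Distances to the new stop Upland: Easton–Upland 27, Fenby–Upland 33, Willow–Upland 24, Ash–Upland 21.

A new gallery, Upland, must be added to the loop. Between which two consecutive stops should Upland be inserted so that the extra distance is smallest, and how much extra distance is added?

+34 blocks — insert Upland between Willow and Ash.

Insertion cost between consecutive stops i–j is d(i,Upland) + d(Upland,j) − d(i,j):
  between Easton and Fenby: 27 + 33 − 8 = 52
  between Fenby and Willow: 33 + 24 − 13 = 44
  between Willow and Ash: 24 + 21 − 11 = 34
  between Ash and Easton: 21 + 27 − 10 = 38
Cheapest insertion is between Willow and Ash, adding 34.
New total = 42 + 34 = 76.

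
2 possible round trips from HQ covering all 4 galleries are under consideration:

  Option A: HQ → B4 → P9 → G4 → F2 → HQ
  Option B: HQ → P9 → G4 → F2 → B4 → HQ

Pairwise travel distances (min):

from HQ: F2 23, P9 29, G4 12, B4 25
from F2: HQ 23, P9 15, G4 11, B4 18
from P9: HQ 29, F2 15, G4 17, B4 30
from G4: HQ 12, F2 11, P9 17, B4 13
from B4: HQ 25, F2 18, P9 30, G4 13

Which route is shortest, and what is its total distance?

100 min — Option B is the shortest.

Option A: 25 + 30 + 17 + 11 + 23 = 106
Option B: 29 + 17 + 11 + 18 + 25 = 100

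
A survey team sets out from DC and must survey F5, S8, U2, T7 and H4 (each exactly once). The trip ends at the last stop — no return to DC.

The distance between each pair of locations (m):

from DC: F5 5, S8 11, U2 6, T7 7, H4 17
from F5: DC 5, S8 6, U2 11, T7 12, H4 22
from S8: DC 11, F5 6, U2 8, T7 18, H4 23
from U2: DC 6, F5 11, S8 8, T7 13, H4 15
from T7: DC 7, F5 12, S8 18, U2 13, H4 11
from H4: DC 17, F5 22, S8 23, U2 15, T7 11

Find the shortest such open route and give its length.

43 m — the minimum one-way total.

There are 5! = 120 possible orderings.
DC → F5 → S8 → U2 → T7 → H4: 5+6+8+13+11 = 43
DC → F5 → S8 → U2 → H4 → T7: 5+6+8+15+11 = 45
DC → F5 → S8 → T7 → U2 → H4: 5+6+18+13+15 = 57
DC → F5 → S8 → T7 → H4 → U2: 5+6+18+11+15 = 55
DC → F5 → S8 → H4 → U2 → T7: 5+6+23+15+13 = 62
DC → F5 → S8 → H4 → T7 → U2: 5+6+23+11+13 = 58
DC → F5 → U2 → S8 → T7 → H4: 5+11+8+18+11 = 53
DC → F5 → U2 → S8 → H4 → T7: 5+11+8+23+11 = 58
DC → F5 → U2 → T7 → S8 → H4: 5+11+13+18+23 = 70
DC → F5 → U2 → T7 → H4 → S8: 5+11+13+11+23 = 63
DC → F5 → U2 → H4 → S8 → T7: 5+11+15+23+18 = 72
DC → F5 → U2 → H4 → T7 → S8: 5+11+15+11+18 = 60
DC → F5 → T7 → S8 → U2 → H4: 5+12+18+8+15 = 58
DC → F5 → T7 → S8 → H4 → U2: 5+12+18+23+15 = 73
… (106 more)
The minimum is 43.
One shortest path: DC → F5 → S8 → U2 → T7 → H4.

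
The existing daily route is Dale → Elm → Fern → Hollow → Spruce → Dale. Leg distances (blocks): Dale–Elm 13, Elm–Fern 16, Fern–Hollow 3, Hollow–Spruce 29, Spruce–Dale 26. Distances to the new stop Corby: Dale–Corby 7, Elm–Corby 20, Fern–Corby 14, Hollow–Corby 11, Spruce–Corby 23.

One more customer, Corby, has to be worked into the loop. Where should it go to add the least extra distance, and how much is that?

+4 blocks — insert Corby between Spruce and Dale.

Insertion cost between consecutive stops i–j is d(i,Corby) + d(Corby,j) − d(i,j):
  between Dale and Elm: 7 + 20 − 13 = 14
  between Elm and Fern: 20 + 14 − 16 = 18
  between Fern and Hollow: 14 + 11 − 3 = 22
  between Hollow and Spruce: 11 + 23 − 29 = 5
  between Spruce and Dale: 23 + 7 − 26 = 4
Cheapest insertion is between Spruce and Dale, adding 4.
New total = 87 + 4 = 91.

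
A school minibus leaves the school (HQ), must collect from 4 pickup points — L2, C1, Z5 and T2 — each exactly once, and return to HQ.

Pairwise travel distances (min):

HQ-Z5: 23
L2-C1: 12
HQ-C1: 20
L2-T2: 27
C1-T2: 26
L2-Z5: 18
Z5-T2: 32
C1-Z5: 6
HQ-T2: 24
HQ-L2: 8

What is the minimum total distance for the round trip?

There are 12 distinct closed tours to check (reversals are equivalent).
HQ→L2→C1→Z5→T2→HQ: 8+12+6+32+24 = 82
HQ→L2→C1→T2→Z5→HQ: 8+12+26+32+23 = 101
HQ→L2→Z5→C1→T2→HQ: 8+18+6+26+24 = 82
HQ→L2→Z5→T2→C1→HQ: 8+18+32+26+20 = 104
HQ→L2→T2→C1→Z5→HQ: 8+27+26+6+23 = 90
HQ→L2→T2→Z5→C1→HQ: 8+27+32+6+20 = 93
HQ→C1→L2→Z5→T2→HQ: 20+12+18+32+24 = 106
HQ→C1→L2→T2→Z5→HQ: 20+12+27+32+23 = 114
HQ→C1→Z5→L2→T2→HQ: 20+6+18+27+24 = 95
HQ→C1→T2→L2→Z5→HQ: 20+26+27+18+23 = 114
HQ→Z5→L2→C1→T2→HQ: 23+18+12+26+24 = 103
HQ→Z5→C1→L2→T2→HQ: 23+6+12+27+24 = 92
The minimum is 82.
One optimal route: HQ → L2 → C1 → Z5 → T2 → HQ (or its reverse).

82 min — the shortest possible round trip.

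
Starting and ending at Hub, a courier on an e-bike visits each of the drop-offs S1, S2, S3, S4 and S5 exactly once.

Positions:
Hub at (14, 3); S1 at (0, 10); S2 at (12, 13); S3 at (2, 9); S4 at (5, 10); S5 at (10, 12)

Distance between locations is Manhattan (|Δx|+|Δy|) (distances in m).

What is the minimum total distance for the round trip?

Hub→S1→S2→S3→S4→S5→Hub: 21+15+14+4+7+13 = 74
Hub→S1→S2→S3→S5→S4→Hub: 21+15+14+11+7+16 = 84
Hub→S1→S2→S4→S3→S5→Hub: 21+15+10+4+11+13 = 74
Hub→S1→S2→S4→S5→S3→Hub: 21+15+10+7+11+18 = 82
Hub→S1→S2→S5→S3→S4→Hub: 21+15+3+11+4+16 = 70
Hub→S1→S2→S5→S4→S3→Hub: 21+15+3+7+4+18 = 68
Hub→S1→S3→S2→S4→S5→Hub: 21+3+14+10+7+13 = 68
Hub→S1→S3→S2→S5→S4→Hub: 21+3+14+3+7+16 = 64
Hub→S1→S3→S4→S2→S5→Hub: 21+3+4+10+3+13 = 54
Hub→S1→S3→S4→S5→S2→Hub: 21+3+4+7+3+12 = 50
Hub→S1→S3→S5→S2→S4→Hub: 21+3+11+3+10+16 = 64
Hub→S1→S3→S5→S4→S2→Hub: 21+3+11+7+10+12 = 64
Hub→S1→S4→S2→S3→S5→Hub: 21+5+10+14+11+13 = 74
Hub→S1→S4→S2→S5→S3→Hub: 21+5+10+3+11+18 = 68
… (46 more)
Hub→S2→S5→S4→S1→S3→Hub: 12+3+7+5+3+18 = 48  ← best
The minimum is 48.
One optimal route: Hub → S2 → S5 → S4 → S1 → S3 → Hub (or its reverse).

Shortest round trip = 48 m.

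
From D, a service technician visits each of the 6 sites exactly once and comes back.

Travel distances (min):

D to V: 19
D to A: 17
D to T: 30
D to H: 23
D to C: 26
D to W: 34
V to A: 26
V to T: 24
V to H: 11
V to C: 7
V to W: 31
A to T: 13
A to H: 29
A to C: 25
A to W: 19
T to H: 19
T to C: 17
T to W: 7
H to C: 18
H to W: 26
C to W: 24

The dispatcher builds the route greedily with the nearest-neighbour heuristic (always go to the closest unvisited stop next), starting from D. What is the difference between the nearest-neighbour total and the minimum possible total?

The nearest-neighbour route is 1 min longer than optimal.

D: A=17, V=19, H=23, C=26, T=30, W=34 ⇒ A
A: T=13, W=19, C=25, V=26, H=29 ⇒ T
T: W=7, C=17, H=19, V=24 ⇒ W
W: C=24, H=26, V=31 ⇒ C
C: V=7, H=18 ⇒ V
V: H=11 ⇒ H
NN route D → A → T → W → C → V → H → D costs 102.
Optimal: D → A → W → T → C → V → H → D costs 101 (by enumerating all 360 distinct tours).
Excess = 102 − 101 = 1.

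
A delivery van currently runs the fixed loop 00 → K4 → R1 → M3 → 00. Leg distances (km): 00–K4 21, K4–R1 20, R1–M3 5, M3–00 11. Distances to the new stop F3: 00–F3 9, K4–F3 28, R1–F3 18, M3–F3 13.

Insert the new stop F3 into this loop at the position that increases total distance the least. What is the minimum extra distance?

Insertion cost between consecutive stops i–j is d(i,F3) + d(F3,j) − d(i,j):
  between 00 and K4: 9 + 28 − 21 = 16
  between K4 and R1: 28 + 18 − 20 = 26
  between R1 and M3: 18 + 13 − 5 = 26
  between M3 and 00: 13 + 9 − 11 = 11
Cheapest insertion is between M3 and 00, adding 11.
New total = 57 + 11 = 68.

Minimum extra distance: 11 km, inserting F3 between M3 and 00.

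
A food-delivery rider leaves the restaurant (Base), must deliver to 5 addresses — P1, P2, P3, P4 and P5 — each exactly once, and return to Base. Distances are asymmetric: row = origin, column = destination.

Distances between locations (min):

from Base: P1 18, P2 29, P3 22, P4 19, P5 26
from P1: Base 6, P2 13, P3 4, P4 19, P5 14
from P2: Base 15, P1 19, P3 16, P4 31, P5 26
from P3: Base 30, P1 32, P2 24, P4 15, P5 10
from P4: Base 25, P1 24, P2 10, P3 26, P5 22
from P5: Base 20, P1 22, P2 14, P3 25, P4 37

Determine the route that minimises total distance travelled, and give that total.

Minimum total distance: 82 min.

Base→P1→P2→P3→P4→P5→Base: 18+13+16+15+22+20 = 104
Base→P1→P2→P3→P5→P4→Base: 18+13+16+10+37+25 = 119
Base→P1→P2→P4→P3→P5→Base: 18+13+31+26+10+20 = 118
Base→P1→P2→P4→P5→P3→Base: 18+13+31+22+25+30 = 139
Base→P1→P2→P5→P3→P4→Base: 18+13+26+25+15+25 = 122
Base→P1→P2→P5→P4→P3→Base: 18+13+26+37+26+30 = 150
Base→P1→P3→P2→P4→P5→Base: 18+4+24+31+22+20 = 119
Base→P1→P3→P2→P5→P4→Base: 18+4+24+26+37+25 = 134
Base→P1→P3→P4→P2→P5→Base: 18+4+15+10+26+20 = 93
Base→P1→P3→P4→P5→P2→Base: 18+4+15+22+14+15 = 88
Base→P1→P3→P5→P2→P4→Base: 18+4+10+14+31+25 = 102
Base→P1→P3→P5→P4→P2→Base: 18+4+10+37+10+15 = 94
Base→P1→P4→P2→P3→P5→Base: 18+19+10+16+10+20 = 93
Base→P1→P4→P2→P5→P3→Base: 18+19+10+26+25+30 = 128
… (106 more)
Base→P4→P2→P1→P3→P5→Base: 19+10+19+4+10+20 = 82  ← best
The minimum is 82.
One optimal route: Base → P4 → P2 → P1 → P3 → P5 → Base.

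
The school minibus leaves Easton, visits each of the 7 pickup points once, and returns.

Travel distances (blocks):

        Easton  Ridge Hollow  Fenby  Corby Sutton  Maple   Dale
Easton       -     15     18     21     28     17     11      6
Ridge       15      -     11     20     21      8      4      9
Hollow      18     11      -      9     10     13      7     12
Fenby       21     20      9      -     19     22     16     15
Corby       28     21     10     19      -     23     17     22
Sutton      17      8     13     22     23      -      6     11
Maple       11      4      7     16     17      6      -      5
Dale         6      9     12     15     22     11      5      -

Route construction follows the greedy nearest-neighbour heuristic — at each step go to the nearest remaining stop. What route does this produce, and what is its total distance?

92 blocks along Easton → Dale → Maple → Ridge → Sutton → Hollow → Fenby → Corby → Easton.

From Easton: distances to unvisited — Dale=6, Maple=11, Ridge=15, Sutton=17, Hollow=18, Fenby=21, Corby=28. Nearest is Dale (6).
From Dale: distances to unvisited — Maple=5, Ridge=9, Sutton=11, Hollow=12, Fenby=15, Corby=22. Nearest is Maple (5).
From Maple: distances to unvisited — Ridge=4, Sutton=6, Hollow=7, Fenby=16, Corby=17. Nearest is Ridge (4).
From Ridge: distances to unvisited — Sutton=8, Hollow=11, Fenby=20, Corby=21. Nearest is Sutton (8).
From Sutton: distances to unvisited — Hollow=13, Fenby=22, Corby=23. Nearest is Hollow (13).
From Hollow: distances to unvisited — Fenby=9, Corby=10. Nearest is Fenby (9).
From Fenby: distances to unvisited — Corby=19. Nearest is Corby (19).
Return Corby→Easton: 28.
Total = 6 + 5 + 4 + 8 + 13 + 9 + 19 + 28 = 92.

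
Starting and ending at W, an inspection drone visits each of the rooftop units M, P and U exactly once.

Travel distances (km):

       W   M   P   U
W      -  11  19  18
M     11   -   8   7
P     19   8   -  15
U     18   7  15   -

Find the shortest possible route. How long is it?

There are 3 distinct closed tours to check (reversals are equivalent).
W - M - P - U - W: 11+8+15+18 = 52
W - M - U - P - W: 11+7+15+19 = 52
W - P - M - U - W: 19+8+7+18 = 52
The minimum is 52.
One optimal route: W → M → P → U → W (or its reverse).

Minimum total distance: 52 km.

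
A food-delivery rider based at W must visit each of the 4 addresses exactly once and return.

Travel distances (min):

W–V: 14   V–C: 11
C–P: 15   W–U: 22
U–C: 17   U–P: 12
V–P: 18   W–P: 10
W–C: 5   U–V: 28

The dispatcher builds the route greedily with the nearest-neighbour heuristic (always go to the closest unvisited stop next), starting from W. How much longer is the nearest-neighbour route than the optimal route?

The nearest-neighbour route is 4 min longer than optimal.

W: C=5, P=10, V=14, U=22 ⇒ C
C: V=11, P=15, U=17 ⇒ V
V: P=18, U=28 ⇒ P
P: U=12 ⇒ U
NN route W → C → V → P → U → W costs 68.
Optimal: W → V → C → U → P → W costs 64 (by enumerating all 12 distinct tours).
Excess = 68 − 64 = 4.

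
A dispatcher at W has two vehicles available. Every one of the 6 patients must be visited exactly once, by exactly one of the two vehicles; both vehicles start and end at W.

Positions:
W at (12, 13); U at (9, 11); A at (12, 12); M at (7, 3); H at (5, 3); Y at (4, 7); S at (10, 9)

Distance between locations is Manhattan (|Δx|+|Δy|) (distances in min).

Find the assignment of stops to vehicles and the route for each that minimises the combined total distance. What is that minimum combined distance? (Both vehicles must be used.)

Minimum combined distance: 38 min.

Try each way of splitting the stops between the two vehicles (each non-empty) and, for each split, find the best tour for each vehicle:
  {U} + {A, M, H, Y, S}: 10 + 36 = 46
  {A} + {U, M, H, Y, S}: 2 + 36 = 38
  {U, A} + {M, H, Y, S}: 10 + 36 = 46
  {M} + {U, A, H, Y, S}: 30 + 36 = 66
  {U, M} + {A, H, Y, S}: 30 + 36 = 66
  {A, M} + {U, H, Y, S}: 30 + 36 = 66
  … (31 splits in total)
Best: vehicle 1 W → A → W = 2; vehicle 2 W → U → M → H → Y → S → W = 36; combined 38.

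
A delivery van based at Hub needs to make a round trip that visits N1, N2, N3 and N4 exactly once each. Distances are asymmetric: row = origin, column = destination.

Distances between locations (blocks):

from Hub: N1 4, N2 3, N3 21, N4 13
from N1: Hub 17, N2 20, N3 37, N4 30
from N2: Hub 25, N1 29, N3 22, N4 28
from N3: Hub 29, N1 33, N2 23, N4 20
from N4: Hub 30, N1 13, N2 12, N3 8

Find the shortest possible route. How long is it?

Hub→N1→N2→N3→N4→Hub: 4+20+22+20+30 = 96
Hub→N1→N2→N4→N3→Hub: 4+20+28+8+29 = 89
Hub→N1→N3→N2→N4→Hub: 4+37+23+28+30 = 122
Hub→N1→N3→N4→N2→Hub: 4+37+20+12+25 = 98
Hub→N1→N4→N2→N3→Hub: 4+30+12+22+29 = 97
Hub→N1→N4→N3→N2→Hub: 4+30+8+23+25 = 90
Hub→N2→N1→N3→N4→Hub: 3+29+37+20+30 = 119
Hub→N2→N1→N4→N3→Hub: 3+29+30+8+29 = 99
Hub→N2→N3→N1→N4→Hub: 3+22+33+30+30 = 118
Hub→N2→N3→N4→N1→Hub: 3+22+20+13+17 = 75
Hub→N2→N4→N1→N3→Hub: 3+28+13+37+29 = 110
Hub→N2→N4→N3→N1→Hub: 3+28+8+33+17 = 89
Hub→N3→N1→N2→N4→Hub: 21+33+20+28+30 = 132
Hub→N3→N1→N4→N2→Hub: 21+33+30+12+25 = 121
… (10 more)
The minimum is 75.
One optimal route: Hub → N2 → N3 → N4 → N1 → Hub.

75 blocks — the shortest possible round trip.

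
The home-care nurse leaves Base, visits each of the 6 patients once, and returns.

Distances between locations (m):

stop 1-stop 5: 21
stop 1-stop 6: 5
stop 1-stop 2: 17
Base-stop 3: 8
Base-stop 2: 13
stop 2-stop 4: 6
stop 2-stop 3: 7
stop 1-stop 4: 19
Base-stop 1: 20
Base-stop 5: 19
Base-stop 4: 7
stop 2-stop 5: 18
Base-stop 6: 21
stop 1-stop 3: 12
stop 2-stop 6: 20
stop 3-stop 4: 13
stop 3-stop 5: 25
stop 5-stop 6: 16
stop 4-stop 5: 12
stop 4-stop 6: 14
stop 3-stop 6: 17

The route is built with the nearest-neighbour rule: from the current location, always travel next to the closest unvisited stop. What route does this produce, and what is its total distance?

At Base the remaining stops are stop 4 7, stop 3 8, stop 2 13, stop 5 19, stop 1 20, stop 6 21; go to stop 4.
At stop 4 the remaining stops are stop 2 6, stop 5 12, stop 3 13, stop 6 14, stop 1 19; go to stop 2.
At stop 2 the remaining stops are stop 3 7, stop 1 17, stop 5 18, stop 6 20; go to stop 3.
At stop 3 the remaining stops are stop 1 12, stop 6 17, stop 5 25; go to stop 1.
At stop 1 the remaining stops are stop 6 5, stop 5 21; go to stop 6.
At stop 6 the remaining stops are stop 5 16; go to stop 5.
Return stop 5→Base: 19.
Total = 7 + 6 + 7 + 12 + 5 + 16 + 19 = 72.

Nearest-neighbour total = 72 m; route Base → stop 4 → stop 2 → stop 3 → stop 1 → stop 6 → stop 5 → Base.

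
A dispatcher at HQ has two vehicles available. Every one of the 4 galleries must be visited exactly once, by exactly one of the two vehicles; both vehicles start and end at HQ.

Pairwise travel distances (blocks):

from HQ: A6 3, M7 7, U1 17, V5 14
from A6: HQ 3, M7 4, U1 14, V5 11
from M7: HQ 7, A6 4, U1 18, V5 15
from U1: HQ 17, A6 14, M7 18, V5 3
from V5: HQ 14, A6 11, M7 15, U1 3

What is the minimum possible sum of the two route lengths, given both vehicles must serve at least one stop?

Try each way of splitting the stops between the two vehicles (each non-empty) and, for each split, find the best tour for each vehicle:
  {A6} + {M7, U1, V5}: 6 + 42 = 48
  {M7} + {A6, U1, V5}: 14 + 34 = 48
  {A6, M7} + {U1, V5}: 14 + 34 = 48
  {U1} + {A6, M7, V5}: 34 + 36 = 70
  {A6, U1} + {M7, V5}: 34 + 36 = 70
  {M7, U1} + {A6, V5}: 42 + 28 = 70
  … (7 splits in total)
Best: vehicle 1 HQ → A6 → HQ = 6; vehicle 2 HQ → M7 → U1 → V5 → HQ = 42; combined 48.

Minimum combined distance: 48 blocks.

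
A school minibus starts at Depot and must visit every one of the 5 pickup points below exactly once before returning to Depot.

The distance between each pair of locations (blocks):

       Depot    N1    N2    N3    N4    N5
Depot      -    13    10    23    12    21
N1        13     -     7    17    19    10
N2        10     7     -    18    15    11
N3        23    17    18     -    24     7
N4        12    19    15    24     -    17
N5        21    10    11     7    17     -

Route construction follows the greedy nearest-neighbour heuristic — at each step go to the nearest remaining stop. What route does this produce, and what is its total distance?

Total distance 70 blocks via the nearest-neighbour route Depot → N2 → N1 → N5 → N3 → N4 → Depot.

From Depot: distances to unvisited — N2=10, N4=12, N1=13, N5=21, N3=23. Nearest is N2 (10).
From N2: distances to unvisited — N1=7, N5=11, N4=15, N3=18. Nearest is N1 (7).
From N1: distances to unvisited — N5=10, N3=17, N4=19. Nearest is N5 (10).
From N5: distances to unvisited — N3=7, N4=17. Nearest is N3 (7).
From N3: distances to unvisited — N4=24. Nearest is N4 (24).
Return N4→Depot: 12.
Total = 10 + 7 + 10 + 7 + 24 + 12 = 70.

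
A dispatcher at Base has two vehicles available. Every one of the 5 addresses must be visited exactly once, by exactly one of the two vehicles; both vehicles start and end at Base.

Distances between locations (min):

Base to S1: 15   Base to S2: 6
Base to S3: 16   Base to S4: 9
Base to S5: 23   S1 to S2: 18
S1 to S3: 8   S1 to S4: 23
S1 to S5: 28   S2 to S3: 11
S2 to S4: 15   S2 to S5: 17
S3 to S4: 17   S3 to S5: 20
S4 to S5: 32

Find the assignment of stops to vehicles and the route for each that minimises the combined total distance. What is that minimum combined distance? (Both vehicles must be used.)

84 min — the smallest possible combined total.

Try each way of splitting the stops between the two vehicles (each non-empty) and, for each split, find the best tour for each vehicle:
  {S1} + {S2, S3, S4, S5}: 30 + 69 = 99
  {S2} + {S1, S3, S4, S5}: 12 + 83 = 95
  {S1, S2} + {S3, S4, S5}: 39 + 69 = 108
  {S3} + {S1, S2, S4, S5}: 32 + 83 = 115
  {S1, S3} + {S2, S4, S5}: 39 + 64 = 103
  {S2, S3} + {S1, S4, S5}: 33 + 83 = 116
  … (15 splits in total)
  {S4} + {S1, S2, S3, S5}: 18 + 66 = 84  ← best
Best: vehicle 1 Base → S4 → Base = 18; vehicle 2 Base → S1 → S3 → S5 → S2 → Base = 66; combined 84.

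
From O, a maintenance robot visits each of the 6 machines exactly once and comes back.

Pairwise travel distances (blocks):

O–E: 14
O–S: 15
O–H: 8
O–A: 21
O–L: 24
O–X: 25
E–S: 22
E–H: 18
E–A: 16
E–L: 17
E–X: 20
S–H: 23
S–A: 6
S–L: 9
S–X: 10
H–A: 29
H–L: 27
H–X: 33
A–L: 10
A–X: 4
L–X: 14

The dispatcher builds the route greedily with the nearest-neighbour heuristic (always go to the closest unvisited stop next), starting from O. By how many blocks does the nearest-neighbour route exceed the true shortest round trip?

Excess over optimum: 7 blocks.

O: H=8, E=14, S=15, A=21, L=24, X=25 ⇒ H
H: E=18, S=23, L=27, A=29, X=33 ⇒ E
E: A=16, L=17, X=20, S=22 ⇒ A
A: X=4, S=6, L=10 ⇒ X
X: S=10, L=14 ⇒ S
S: L=9 ⇒ L
NN route O → H → E → A → X → S → L → O costs 89.
Optimal: O → S → A → X → L → E → H → O costs 82 (by enumerating all 360 distinct tours).
Excess = 89 − 82 = 7.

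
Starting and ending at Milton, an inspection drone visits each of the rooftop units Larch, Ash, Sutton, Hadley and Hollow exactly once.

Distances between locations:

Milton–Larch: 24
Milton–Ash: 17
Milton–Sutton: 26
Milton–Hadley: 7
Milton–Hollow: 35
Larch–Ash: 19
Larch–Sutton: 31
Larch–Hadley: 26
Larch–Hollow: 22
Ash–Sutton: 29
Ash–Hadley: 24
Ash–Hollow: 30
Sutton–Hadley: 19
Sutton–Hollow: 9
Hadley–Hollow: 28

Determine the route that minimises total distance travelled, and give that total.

Minimum total distance: 93.

With 5 stops there are 5!/2 = 60 distinct round trips (a route and its reverse cost the same).
Milton→Larch→Ash→Sutton→Hadley→Hollow→Milton: 24+19+29+19+28+35 = 154
Milton→Larch→Ash→Sutton→Hollow→Hadley→Milton: 24+19+29+9+28+7 = 116
Milton→Larch→Ash→Hadley→Sutton→Hollow→Milton: 24+19+24+19+9+35 = 130
Milton→Larch→Ash→Hadley→Hollow→Sutton→Milton: 24+19+24+28+9+26 = 130
Milton→Larch→Ash→Hollow→Sutton→Hadley→Milton: 24+19+30+9+19+7 = 108
Milton→Larch→Ash→Hollow→Hadley→Sutton→Milton: 24+19+30+28+19+26 = 146
Milton→Larch→Sutton→Ash→Hadley→Hollow→Milton: 24+31+29+24+28+35 = 171
Milton→Larch→Sutton→Ash→Hollow→Hadley→Milton: 24+31+29+30+28+7 = 149
Milton→Larch→Sutton→Hadley→Ash→Hollow→Milton: 24+31+19+24+30+35 = 163
Milton→Larch→Sutton→Hadley→Hollow→Ash→Milton: 24+31+19+28+30+17 = 149
Milton→Larch→Sutton→Hollow→Ash→Hadley→Milton: 24+31+9+30+24+7 = 125
Milton→Larch→Sutton→Hollow→Hadley→Ash→Milton: 24+31+9+28+24+17 = 133
Milton→Larch→Hadley→Ash→Sutton→Hollow→Milton: 24+26+24+29+9+35 = 147
Milton→Larch→Hadley→Ash→Hollow→Sutton→Milton: 24+26+24+30+9+26 = 139
… (46 more)
Milton→Ash→Larch→Hollow→Sutton→Hadley→Milton: 17+19+22+9+19+7 = 93  ← best
The minimum is 93.
One optimal route: Milton → Ash → Larch → Hollow → Sutton → Hadley → Milton (or its reverse).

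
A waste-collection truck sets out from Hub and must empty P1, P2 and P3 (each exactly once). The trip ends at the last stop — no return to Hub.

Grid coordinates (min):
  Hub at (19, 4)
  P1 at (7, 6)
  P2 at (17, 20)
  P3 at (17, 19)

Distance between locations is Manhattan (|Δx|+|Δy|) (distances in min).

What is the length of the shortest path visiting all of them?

38 min — the minimum one-way total.

There are 3! = 6 possible orderings.
Hub - P1 - P2 - P3: 14+24+1 = 39
Hub - P1 - P3 - P2: 14+23+1 = 38
Hub - P2 - P1 - P3: 18+24+23 = 65
Hub - P2 - P3 - P1: 18+1+23 = 42
Hub - P3 - P1 - P2: 17+23+24 = 64
Hub - P3 - P2 - P1: 17+1+24 = 42
The minimum is 38.
One shortest path: Hub → P1 → P3 → P2.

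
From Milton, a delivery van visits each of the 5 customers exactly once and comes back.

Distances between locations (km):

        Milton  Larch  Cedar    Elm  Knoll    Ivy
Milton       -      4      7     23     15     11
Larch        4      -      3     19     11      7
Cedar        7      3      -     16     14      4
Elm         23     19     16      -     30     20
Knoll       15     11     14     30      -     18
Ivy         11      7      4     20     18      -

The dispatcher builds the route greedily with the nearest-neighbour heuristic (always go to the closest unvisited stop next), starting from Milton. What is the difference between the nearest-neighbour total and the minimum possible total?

The nearest-neighbour route is 6 km longer than optimal.

Milton: Larch=4, Cedar=7, Ivy=11, Knoll=15, Elm=23 ⇒ Larch
Larch: Cedar=3, Ivy=7, Knoll=11, Elm=19 ⇒ Cedar
Cedar: Ivy=4, Knoll=14, Elm=16 ⇒ Ivy
Ivy: Knoll=18, Elm=20 ⇒ Knoll
Knoll: Elm=30 ⇒ Elm
NN route Milton → Larch → Cedar → Ivy → Knoll → Elm → Milton costs 82.
Optimal: Milton → Larch → Cedar → Elm → Ivy → Knoll → Milton costs 76 (by enumerating all 60 distinct tours).
Excess = 82 − 76 = 6.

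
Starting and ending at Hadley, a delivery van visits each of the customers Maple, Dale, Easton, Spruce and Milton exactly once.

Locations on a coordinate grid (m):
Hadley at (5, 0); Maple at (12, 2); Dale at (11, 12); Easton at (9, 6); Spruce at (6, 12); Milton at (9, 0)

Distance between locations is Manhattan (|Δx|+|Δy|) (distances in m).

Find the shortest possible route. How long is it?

With 5 stops there are 5!/2 = 60 distinct round trips (a route and its reverse cost the same).
Hadley - Maple - Dale - Easton - Spruce - Milton - Hadley: 9+11+8+9+15+4 = 56
Hadley - Maple - Dale - Easton - Milton - Spruce - Hadley: 9+11+8+6+15+13 = 62
Hadley - Maple - Dale - Spruce - Easton - Milton - Hadley: 9+11+5+9+6+4 = 44
Hadley - Maple - Dale - Spruce - Milton - Easton - Hadley: 9+11+5+15+6+10 = 56
Hadley - Maple - Dale - Milton - Easton - Spruce - Hadley: 9+11+14+6+9+13 = 62
Hadley - Maple - Dale - Milton - Spruce - Easton - Hadley: 9+11+14+15+9+10 = 68
Hadley - Maple - Easton - Dale - Spruce - Milton - Hadley: 9+7+8+5+15+4 = 48
Hadley - Maple - Easton - Dale - Milton - Spruce - Hadley: 9+7+8+14+15+13 = 66
Hadley - Maple - Easton - Spruce - Dale - Milton - Hadley: 9+7+9+5+14+4 = 48
Hadley - Maple - Easton - Spruce - Milton - Dale - Hadley: 9+7+9+15+14+18 = 72
Hadley - Maple - Easton - Milton - Dale - Spruce - Hadley: 9+7+6+14+5+13 = 54
Hadley - Maple - Easton - Milton - Spruce - Dale - Hadley: 9+7+6+15+5+18 = 60
Hadley - Maple - Spruce - Dale - Easton - Milton - Hadley: 9+16+5+8+6+4 = 48
Hadley - Maple - Spruce - Dale - Milton - Easton - Hadley: 9+16+5+14+6+10 = 60
… (46 more)
Hadley - Spruce - Dale - Easton - Maple - Milton - Hadley: 13+5+8+7+5+4 = 42  ← best
The minimum is 42.
One optimal route: Hadley → Spruce → Dale → Easton → Maple → Milton → Hadley (or its reverse).

Minimum total distance: 42 m.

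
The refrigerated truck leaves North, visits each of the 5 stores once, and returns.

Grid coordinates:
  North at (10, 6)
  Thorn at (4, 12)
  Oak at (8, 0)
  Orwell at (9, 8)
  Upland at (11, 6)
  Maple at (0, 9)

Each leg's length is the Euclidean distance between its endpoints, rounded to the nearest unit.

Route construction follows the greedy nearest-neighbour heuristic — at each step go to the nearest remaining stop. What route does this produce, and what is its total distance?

North → [Upland:1 / Orwell:2 / Oak:6 / Thorn:8 / Maple:10] → Upland (1)
Upland → [Orwell:3 / Oak:7 / Thorn:9 / Maple:11] → Orwell (3)
Orwell → [Thorn:6 / Oak:8 / Maple:9] → Thorn (6)
Thorn → [Maple:5 / Oak:13] → Maple (5)
Maple → [Oak:12] → Oak (12)
Return Oak→North: 6.
Total = 1 + 3 + 6 + 5 + 12 + 6 = 33.

33 along North → Upland → Orwell → Thorn → Maple → Oak → North.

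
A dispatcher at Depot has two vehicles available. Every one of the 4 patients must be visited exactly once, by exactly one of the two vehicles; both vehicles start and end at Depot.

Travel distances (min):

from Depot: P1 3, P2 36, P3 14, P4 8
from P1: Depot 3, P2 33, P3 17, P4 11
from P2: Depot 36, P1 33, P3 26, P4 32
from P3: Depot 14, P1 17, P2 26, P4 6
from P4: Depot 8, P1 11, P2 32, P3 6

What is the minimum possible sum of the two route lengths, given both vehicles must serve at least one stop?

82 min — the smallest possible combined total.

Check every non-empty split of the stops between the two vehicles; for each half take its own optimal tour:
  {P1} + {P2, P3, P4}: 6 + 76 = 82
  {P2} + {P1, P3, P4}: 72 + 34 = 106
  {P1, P2} + {P3, P4}: 72 + 28 = 100
  {P3} + {P1, P2, P4}: 28 + 76 = 104
  {P1, P3} + {P2, P4}: 34 + 76 = 110
  {P2, P3} + {P1, P4}: 76 + 22 = 98
  … (7 splits in total)
Best: vehicle 1 Depot → P1 → Depot = 6; vehicle 2 Depot → P2 → P3 → P4 → Depot = 76; combined 82.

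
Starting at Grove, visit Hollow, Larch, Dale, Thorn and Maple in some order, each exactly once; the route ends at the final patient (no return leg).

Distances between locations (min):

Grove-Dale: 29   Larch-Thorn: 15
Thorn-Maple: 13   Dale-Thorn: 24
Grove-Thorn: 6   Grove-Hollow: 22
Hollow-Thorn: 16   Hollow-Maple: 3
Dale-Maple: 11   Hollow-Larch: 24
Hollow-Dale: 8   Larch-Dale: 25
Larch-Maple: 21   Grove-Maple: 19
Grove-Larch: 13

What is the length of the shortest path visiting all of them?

There are 5! = 120 possible orderings.
Grove → Hollow → Larch → Dale → Thorn → Maple: 22+24+25+24+13 = 108
Grove → Hollow → Larch → Dale → Maple → Thorn: 22+24+25+11+13 = 95
Grove → Hollow → Larch → Thorn → Dale → Maple: 22+24+15+24+11 = 96
Grove → Hollow → Larch → Thorn → Maple → Dale: 22+24+15+13+11 = 85
Grove → Hollow → Larch → Maple → Dale → Thorn: 22+24+21+11+24 = 102
Grove → Hollow → Larch → Maple → Thorn → Dale: 22+24+21+13+24 = 104
Grove → Hollow → Dale → Larch → Thorn → Maple: 22+8+25+15+13 = 83
Grove → Hollow → Dale → Larch → Maple → Thorn: 22+8+25+21+13 = 89
Grove → Hollow → Dale → Thorn → Larch → Maple: 22+8+24+15+21 = 90
Grove → Hollow → Dale → Thorn → Maple → Larch: 22+8+24+13+21 = 88
Grove → Hollow → Dale → Maple → Larch → Thorn: 22+8+11+21+15 = 77
Grove → Hollow → Dale → Maple → Thorn → Larch: 22+8+11+13+15 = 69
Grove → Hollow → Thorn → Larch → Dale → Maple: 22+16+15+25+11 = 89
Grove → Hollow → Thorn → Larch → Maple → Dale: 22+16+15+21+11 = 85
… (106 more)
Grove → Larch → Thorn → Maple → Hollow → Dale: 13+15+13+3+8 = 52  ← best
The minimum is 52.
One shortest path: Grove → Larch → Thorn → Maple → Hollow → Dale.

Shortest open route: 52 min.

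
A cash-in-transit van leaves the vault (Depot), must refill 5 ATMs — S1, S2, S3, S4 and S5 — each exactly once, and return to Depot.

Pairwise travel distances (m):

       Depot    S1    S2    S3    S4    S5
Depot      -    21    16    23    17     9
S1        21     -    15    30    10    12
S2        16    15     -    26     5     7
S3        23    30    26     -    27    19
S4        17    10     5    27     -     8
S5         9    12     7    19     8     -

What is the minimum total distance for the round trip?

There are 60 distinct closed tours to check (reversals are equivalent).
Depot - S1 - S2 - S3 - S4 - S5 - Depot: 21+15+26+27+8+9 = 106
Depot - S1 - S2 - S3 - S5 - S4 - Depot: 21+15+26+19+8+17 = 106
Depot - S1 - S2 - S4 - S3 - S5 - Depot: 21+15+5+27+19+9 = 96
Depot - S1 - S2 - S4 - S5 - S3 - Depot: 21+15+5+8+19+23 = 91
Depot - S1 - S2 - S5 - S3 - S4 - Depot: 21+15+7+19+27+17 = 106
Depot - S1 - S2 - S5 - S4 - S3 - Depot: 21+15+7+8+27+23 = 101
Depot - S1 - S3 - S2 - S4 - S5 - Depot: 21+30+26+5+8+9 = 99
Depot - S1 - S3 - S2 - S5 - S4 - Depot: 21+30+26+7+8+17 = 109
Depot - S1 - S3 - S4 - S2 - S5 - Depot: 21+30+27+5+7+9 = 99
Depot - S1 - S3 - S4 - S5 - S2 - Depot: 21+30+27+8+7+16 = 109
Depot - S1 - S3 - S5 - S2 - S4 - Depot: 21+30+19+7+5+17 = 99
Depot - S1 - S3 - S5 - S4 - S2 - Depot: 21+30+19+8+5+16 = 99
Depot - S1 - S4 - S2 - S3 - S5 - Depot: 21+10+5+26+19+9 = 90
Depot - S1 - S4 - S2 - S5 - S3 - Depot: 21+10+5+7+19+23 = 85
… (46 more)
Depot - S3 - S1 - S4 - S2 - S5 - Depot: 23+30+10+5+7+9 = 84  ← best
The minimum is 84.
One optimal route: Depot → S3 → S1 → S4 → S2 → S5 → Depot (or its reverse).

Shortest round trip = 84 m.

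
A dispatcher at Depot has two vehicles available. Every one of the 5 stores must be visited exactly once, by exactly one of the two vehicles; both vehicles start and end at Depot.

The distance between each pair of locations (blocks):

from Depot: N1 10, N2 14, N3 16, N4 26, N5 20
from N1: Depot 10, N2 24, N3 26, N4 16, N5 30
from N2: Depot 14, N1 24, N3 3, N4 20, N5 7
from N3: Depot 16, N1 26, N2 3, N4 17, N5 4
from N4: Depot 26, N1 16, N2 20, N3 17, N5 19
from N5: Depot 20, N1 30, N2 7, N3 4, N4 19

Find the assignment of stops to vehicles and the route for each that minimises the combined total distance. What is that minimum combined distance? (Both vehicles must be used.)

Try each way of splitting the stops between the two vehicles (each non-empty) and, for each split, find the best tour for each vehicle:
  {N1} + {N2, N3, N4, N5}: 20 + 66 = 86
  {N2} + {N1, N3, N4, N5}: 28 + 65 = 93
  {N1, N2} + {N3, N4, N5}: 48 + 65 = 113
  {N3} + {N1, N2, N4, N5}: 32 + 66 = 98
  {N1, N3} + {N2, N4, N5}: 52 + 66 = 118
  {N2, N3} + {N1, N4, N5}: 33 + 65 = 98
  … (15 splits in total)
Best: vehicle 1 Depot → N1 → Depot = 20; vehicle 2 Depot → N2 → N3 → N5 → N4 → Depot = 66; combined 86.

Minimum combined distance: 86 blocks.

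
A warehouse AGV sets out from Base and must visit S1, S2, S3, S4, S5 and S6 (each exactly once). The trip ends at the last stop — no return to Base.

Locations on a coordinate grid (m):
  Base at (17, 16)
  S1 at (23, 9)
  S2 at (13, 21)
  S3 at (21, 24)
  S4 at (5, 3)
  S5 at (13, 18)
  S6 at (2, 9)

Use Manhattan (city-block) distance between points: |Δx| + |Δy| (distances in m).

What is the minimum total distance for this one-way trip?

Minimum one-way distance = 67 m.

There are 6! = 720 possible orderings.
Base - S1 - S2 - S3 - S4 - S5 - S6: 13+22+11+37+23+20 = 126
Base - S1 - S2 - S3 - S4 - S6 - S5: 13+22+11+37+9+20 = 112
Base - S1 - S2 - S3 - S5 - S4 - S6: 13+22+11+14+23+9 = 92
Base - S1 - S2 - S3 - S5 - S6 - S4: 13+22+11+14+20+9 = 89
Base - S1 - S2 - S3 - S6 - S4 - S5: 13+22+11+34+9+23 = 112
Base - S1 - S2 - S3 - S6 - S5 - S4: 13+22+11+34+20+23 = 123
Base - S1 - S2 - S4 - S3 - S5 - S6: 13+22+26+37+14+20 = 132
Base - S1 - S2 - S4 - S3 - S6 - S5: 13+22+26+37+34+20 = 152
… (712 more)
Base - S5 - S2 - S3 - S1 - S6 - S4: 6+3+11+17+21+9 = 67  ← best
The minimum is 67.
One shortest path: Base → S5 → S2 → S3 → S1 → S6 → S4.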